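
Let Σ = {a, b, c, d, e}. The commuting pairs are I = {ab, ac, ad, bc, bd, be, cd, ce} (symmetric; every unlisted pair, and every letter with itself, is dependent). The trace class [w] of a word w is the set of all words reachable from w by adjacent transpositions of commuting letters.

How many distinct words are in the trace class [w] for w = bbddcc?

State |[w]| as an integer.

0(b) covers ∅
1(b) covers 0:b
2(d) covers ∅
3(d) covers 2:d
4(c) covers ∅
5(c) covers 4:c
floor of heap: 0:b, 2:d, 4:c
completions by unplaced set U, small U first (add the entries for U minus each lowest piece of U):
  |U|=1: {1}:1  {3}:1  {5}:1
  |U|=2: {0,1}:1  {1,3}:2  {1,5}:2  {2,3}:1  {3,5}:2  {4,5}:1
  |U|=3: {0,1,3}:3  {0,1,5}:3  {1,2,3}:3  {1,3,5}:6  {1,4,5}:3  {2,3,5}:3  {3,4,5}:3
  |U|=4: {0,1,2,3}:6  {0,1,3,5}:12  {0,1,4,5}:6  {1,2,3,5}:12  {1,3,4,5}:12  {2,3,4,5}:6
  start at 0(b): 30
  start at 2(d): 30
  start at 4(c): 30
sum over floor = 90

90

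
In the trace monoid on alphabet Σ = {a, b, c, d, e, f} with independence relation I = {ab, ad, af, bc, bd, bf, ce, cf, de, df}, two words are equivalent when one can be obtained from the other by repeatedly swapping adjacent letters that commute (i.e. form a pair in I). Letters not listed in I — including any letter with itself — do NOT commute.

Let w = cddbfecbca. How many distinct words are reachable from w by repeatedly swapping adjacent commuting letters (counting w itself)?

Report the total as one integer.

364

piece 0:c — minimal
piece 1:d rests on {0:c}
piece 2:d rests on {1:d}
piece 3:b — minimal
piece 4:f — minimal
piece 5:e rests on {3:b, 4:f}
piece 6:c rests on {2:d}
piece 7:b rests on {5:e}
piece 8:c rests on {6:c}
piece 9:a rests on {5:e, 8:c}
minimal pieces: {0:c, 3:b, 4:f}
ways to finish when only these pieces remain (= sum over removing one remaining piece with nothing left below it):
  1 left: {7}→1  {9}→1
  2 left: {7,9}→2  {8,9}→1
  3 left: {5,7,9}→2  {6,8,9}→1  {7,8,9}→3
  4 left: {2,6,8,9}→1  {3,5,7,9}→2  {4,5,7,9}→2  {5,7,8,9}→5  {6,7,8,9}→4
  5 left: {1,2,6,8,9}→1  {2,6,7,8,9}→5  {3,4,5,7,9}→4  {3,5,7,8,9}→7  {4,5,7,8,9}→7  {5,6,7,8,9}→9
  6 left: {0,1,2,6,8,9}→1  {1,2,6,7,8,9}→6  {2,5,6,7,8,9}→14  {3,4,5,7,8,9}→18  {3,5,6,7,8,9}→16  {4,5,6,7,8,9}→16
  7 left: {0,1,2,6,7,8,9}→7  {1,2,5,6,7,8,9}→20  {2,3,5,6,7,8,9}→30  {2,4,5,6,7,8,9}→30  {3,4,5,6,7,8,9}→50
  8 left: {0,1,2,5,6,7,8,9}→27  {1,2,3,5,6,7,8,9}→50  {1,2,4,5,6,7,8,9}→50  {2,3,4,5,6,7,8,9}→110
  placing 0:c first → 210 extensions
  placing 3:b first → 77 extensions
  placing 4:f first → 77 extensions
total linear extensions = 364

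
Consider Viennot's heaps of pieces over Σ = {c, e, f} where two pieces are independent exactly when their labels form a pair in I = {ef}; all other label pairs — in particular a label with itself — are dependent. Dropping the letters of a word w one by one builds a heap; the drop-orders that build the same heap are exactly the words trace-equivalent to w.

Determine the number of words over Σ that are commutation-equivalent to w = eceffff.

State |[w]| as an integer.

5

#0=e has no predecessor
#1=c depends on [0:e]
#2=e depends on [1:c]
#3=f depends on [1:c]
#4=f depends on [3:f]
#5=f depends on [4:f]
#6=f depends on [5:f]
sources: [0:e]
N(rest) = Σ N(rest − s) over sources s of rest; N(one piece) = 1:
  size 1 → [2]=1  [6]=1
  size 2 → [2,6]=2  [5,6]=1
  size 3 → [2,5,6]=3  [4,5,6]=1
  size 4 → [2,4,5,6]=4  [3,4,5,6]=1
  size 5 → [2,3,4,5,6]=5
  first=0(e) contributes 5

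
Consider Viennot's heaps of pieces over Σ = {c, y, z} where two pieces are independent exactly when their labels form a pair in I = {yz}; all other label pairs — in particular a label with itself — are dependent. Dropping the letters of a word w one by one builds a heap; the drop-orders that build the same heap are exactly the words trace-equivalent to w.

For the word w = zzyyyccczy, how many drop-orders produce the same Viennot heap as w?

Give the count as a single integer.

20

piece 0:z — minimal
piece 1:z rests on {0:z}
piece 2:y — minimal
piece 3:y rests on {2:y}
piece 4:y rests on {3:y}
piece 5:c rests on {1:z, 4:y}
piece 6:c rests on {5:c}
piece 7:c rests on {6:c}
piece 8:z rests on {7:c}
piece 9:y rests on {7:c}
minimal pieces: {0:z, 2:y}
ways to finish when only these pieces remain (= sum over removing one remaining piece with nothing left below it):
  1 left: {8}→1  {9}→1
  2 left: {8,9}→2
  3 left: {7,8,9}→2
  4 left: {6,7,8,9}→2
  5 left: {5,6,7,8,9}→2
  6 left: {1,5,6,7,8,9}→2  {4,5,6,7,8,9}→2
  7 left: {0,1,5,6,7,8,9}→2  {1,4,5,6,7,8,9}→4  {3,4,5,6,7,8,9}→2
  8 left: {0,1,4,5,6,7,8,9}→6  {1,3,4,5,6,7,8,9}→6  {2,3,4,5,6,7,8,9}→2
  placing 0:z first → 8 extensions
  placing 2:y first → 12 extensions
total linear extensions = 20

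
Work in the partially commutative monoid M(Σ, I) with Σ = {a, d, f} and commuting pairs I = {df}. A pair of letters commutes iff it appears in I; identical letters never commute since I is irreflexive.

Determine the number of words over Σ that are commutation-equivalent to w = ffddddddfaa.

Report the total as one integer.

#0=f has no predecessor
#1=f depends on [0:f]
#2=d has no predecessor
#3=d depends on [2:d]
#4=d depends on [3:d]
#5=d depends on [4:d]
#6=d depends on [5:d]
#7=d depends on [6:d]
#8=f depends on [1:f]
#9=a depends on [7:d, 8:f]
#10=a depends on [9:a]
sources: [0:f, 2:d]
N(rest) = Σ N(rest − s) over sources s of rest; N(one piece) = 1:
  size 1 → [10]=1
  size 2 → [9,10]=1
  size 3 → [7,9,10]=1  [8,9,10]=1
  size 4 → [1,8,9,10]=1  [6,7,9,10]=1  [7,8,9,10]=2
  size 5 → [0,1,8,9,10]=1  [1,7,8,9,10]=3  [5,6,7,9,10]=1  [6,7,8,9,10]=3
  size 6 → [0,1,7,8,9,10]=4  [1,6,7,8,9,10]=6  [4,5,6,7,9,10]=1  [5,6,7,8,9,10]=4
  size 7 → [0,1,6,7,8,9,10]=10  [1,5,6,7,8,9,10]=10  [3,4,5,6,7,9,10]=1  [4,5,6,7,8,9,10]=5
  size 8 → [0,1,5,6,7,8,9,10]=20  [1,4,5,6,7,8,9,10]=15  [2,3,4,5,6,7,9,10]=1  [3,4,5,6,7,8,9,10]=6
  size 9 → [0,1,4,5,6,7,8,9,10]=35  [1,3,4,5,6,7,8,9,10]=21  [2,3,4,5,6,7,8,9,10]=7
  first=0(f) contributes 28
  first=2(d) contributes 56
|[w]| = 84

84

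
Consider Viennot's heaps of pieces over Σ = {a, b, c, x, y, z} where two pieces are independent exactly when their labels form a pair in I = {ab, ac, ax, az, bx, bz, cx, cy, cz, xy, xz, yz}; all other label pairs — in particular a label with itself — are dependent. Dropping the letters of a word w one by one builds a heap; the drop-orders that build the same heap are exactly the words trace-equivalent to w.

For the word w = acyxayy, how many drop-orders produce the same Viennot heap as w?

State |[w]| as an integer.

42

piece 0:a — minimal
piece 1:c — minimal
piece 2:y rests on {0:a}
piece 3:x — minimal
piece 4:a rests on {2:y}
piece 5:y rests on {4:a}
piece 6:y rests on {5:y}
minimal pieces: {0:a, 1:c, 3:x}
ways to finish when only these pieces remain (= sum over removing one remaining piece with nothing left below it):
  1 left: {1}→1  {3}→1  {6}→1
  2 left: {1,3}→2  {1,6}→2  {3,6}→2  {5,6}→1
  3 left: {1,3,6}→6  {1,5,6}→3  {3,5,6}→3  {4,5,6}→1
  4 left: {1,3,5,6}→12  {1,4,5,6}→4  {2,4,5,6}→1  {3,4,5,6}→4
  5 left: {0,2,4,5,6}→1  {1,2,4,5,6}→5  {1,3,4,5,6}→20  {2,3,4,5,6}→5
  placing 0:a first → 30 extensions
  placing 1:c first → 6 extensions
  placing 3:x first → 6 extensions
total linear extensions = 42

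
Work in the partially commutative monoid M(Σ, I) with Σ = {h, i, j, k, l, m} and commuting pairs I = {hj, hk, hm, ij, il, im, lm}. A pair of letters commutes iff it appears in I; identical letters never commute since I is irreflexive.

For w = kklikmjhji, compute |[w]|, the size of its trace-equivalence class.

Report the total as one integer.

28

piece 0:k — minimal
piece 1:k rests on {0:k}
piece 2:l rests on {1:k}
piece 3:i rests on {1:k}
piece 4:k rests on {2:l, 3:i}
piece 5:m rests on {4:k}
piece 6:j rests on {5:m}
piece 7:h rests on {2:l, 3:i}
piece 8:j rests on {6:j}
piece 9:i rests on {4:k, 7:h}
minimal pieces: {0:k}
ways to finish when only these pieces remain (= sum over removing one remaining piece with nothing left below it):
  1 left: {8}→1  {9}→1
  2 left: {6,8}→1  {7,9}→1  {8,9}→2
  3 left: {5,6,8}→1  {6,8,9}→3  {7,8,9}→3
  4 left: {5,6,8,9}→4  {6,7,8,9}→6
  5 left: {4,5,6,8,9}→4  {5,6,7,8,9}→10
  6 left: {4,5,6,7,8,9}→14
  7 left: {2,4,5,6,7,8,9}→14  {3,4,5,6,7,8,9}→14
  8 left: {2,3,4,5,6,7,8,9}→28
  placing 0:k first → 28 extensions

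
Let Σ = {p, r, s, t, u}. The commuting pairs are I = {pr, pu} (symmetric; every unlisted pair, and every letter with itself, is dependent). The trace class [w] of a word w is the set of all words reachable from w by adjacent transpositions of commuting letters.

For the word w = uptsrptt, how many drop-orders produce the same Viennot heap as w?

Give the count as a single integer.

4

drop 0:u onto floor
drop 1:p onto floor
drop 2:t onto {0:u, 1:p}
drop 3:s onto {2:t}
drop 4:r onto {3:s}
drop 5:p onto {3:s}
drop 6:t onto {4:r, 5:p}
drop 7:t onto {6:t}
ground layer = {0:u, 1:p}
drop-orders for the pieces not yet dropped (sum over which currently-grounded one goes next):
  1 to go: {7} 1
  2 to go: {6,7} 1
  3 to go: {4,6,7} 1  {5,6,7} 1
  4 to go: {4,5,6,7} 2
  5 to go: {3,4,5,6,7} 2
  6 to go: {2,3,4,5,6,7} 2
  if 0:u drops first: 2 orders
  if 1:p drops first: 2 orders
heap linearizations: 4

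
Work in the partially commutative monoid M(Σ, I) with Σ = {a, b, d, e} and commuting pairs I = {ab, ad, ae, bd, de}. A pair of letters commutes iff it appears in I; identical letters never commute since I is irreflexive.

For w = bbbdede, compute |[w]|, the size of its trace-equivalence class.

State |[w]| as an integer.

21

0(b) covers ∅
1(b) covers 0:b
2(b) covers 1:b
3(d) covers ∅
4(e) covers 2:b
5(d) covers 3:d
6(e) covers 4:e
floor of heap: 0:b, 3:d
completions by unplaced set U, small U first (add the entries for U minus each lowest piece of U):
  |U|=1: {5}:1  {6}:1
  |U|=2: {3,5}:1  {4,6}:1  {5,6}:2
  |U|=3: {2,4,6}:1  {3,5,6}:3  {4,5,6}:3
  |U|=4: {1,2,4,6}:1  {2,4,5,6}:4  {3,4,5,6}:6
  |U|=5: {0,1,2,4,6}:1  {1,2,4,5,6}:5  {2,3,4,5,6}:10
  start at 0(b): 15
  start at 3(d): 6
sum over floor = 21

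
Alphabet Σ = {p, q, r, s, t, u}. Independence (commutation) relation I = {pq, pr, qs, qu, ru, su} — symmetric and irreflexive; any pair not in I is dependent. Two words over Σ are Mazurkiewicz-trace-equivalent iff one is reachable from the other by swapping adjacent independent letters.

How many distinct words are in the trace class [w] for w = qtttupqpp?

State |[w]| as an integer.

0(q) covers ∅
1(t) covers 0:q
2(t) covers 1:t
3(t) covers 2:t
4(u) covers 3:t
5(p) covers 4:u
6(q) covers 3:t
7(p) covers 5:p
8(p) covers 7:p
floor of heap: 0:q
completions by unplaced set U, small U first (add the entries for U minus each lowest piece of U):
  |U|=1: {6}:1  {8}:1
  |U|=2: {6,8}:2  {7,8}:1
  |U|=3: {5,7,8}:1  {6,7,8}:3
  |U|=4: {4,5,7,8}:1  {5,6,7,8}:4
  |U|=5: {4,5,6,7,8}:5
  |U|=6: {3,4,5,6,7,8}:5
  |U|=7: {2,3,4,5,6,7,8}:5
  start at 0(q): 5

5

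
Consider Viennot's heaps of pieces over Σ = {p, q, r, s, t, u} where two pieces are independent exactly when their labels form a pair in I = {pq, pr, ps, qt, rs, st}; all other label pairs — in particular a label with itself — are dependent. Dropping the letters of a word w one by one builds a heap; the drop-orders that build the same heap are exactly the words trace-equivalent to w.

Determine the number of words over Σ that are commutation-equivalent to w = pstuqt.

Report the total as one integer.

6

piece 0:p — minimal
piece 1:s — minimal
piece 2:t rests on {0:p}
piece 3:u rests on {1:s, 2:t}
piece 4:q rests on {3:u}
piece 5:t rests on {3:u}
minimal pieces: {0:p, 1:s}
ways to finish when only these pieces remain (= sum over removing one remaining piece with nothing left below it):
  1 left: {4}→1  {5}→1
  2 left: {4,5}→2
  3 left: {3,4,5}→2
  4 left: {1,3,4,5}→2  {2,3,4,5}→2
  placing 0:p first → 4 extensions
  placing 1:s first → 2 extensions
total linear extensions = 6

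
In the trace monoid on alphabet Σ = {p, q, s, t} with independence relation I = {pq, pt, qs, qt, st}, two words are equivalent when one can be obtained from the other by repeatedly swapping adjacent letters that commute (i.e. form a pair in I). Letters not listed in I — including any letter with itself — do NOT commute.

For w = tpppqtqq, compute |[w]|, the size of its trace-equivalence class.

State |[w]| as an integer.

drop 0:t onto floor
drop 1:p onto floor
drop 2:p onto {1:p}
drop 3:p onto {2:p}
drop 4:q onto floor
drop 5:t onto {0:t}
drop 6:q onto {4:q}
drop 7:q onto {6:q}
ground layer = {0:t, 1:p, 4:q}
drop-orders for the pieces not yet dropped (sum over which currently-grounded one goes next):
  1 to go: {3} 1  {5} 1  {7} 1
  2 to go: {0,5} 1  {2,3} 1  {3,5} 2  {3,7} 2  {5,7} 2  {6,7} 1
  3 to go: {0,3,5} 3  {0,5,7} 3  {1,2,3} 1  {2,3,5} 3  {2,3,7} 3  {3,5,7} 6  {3,6,7} 3  {4,6,7} 1  {5,6,7} 3
  4 to go: {0,2,3,5} 6  {0,3,5,7} 12  {0,5,6,7} 6  {1,2,3,5} 4  {1,2,3,7} 4  {2,3,5,7} 12  {2,3,6,7} 6  {3,4,6,7} 4  {3,5,6,7} 12  {4,5,6,7} 4
  5 to go: {0,1,2,3,5} 10  {0,2,3,5,7} 30  {0,3,5,6,7} 30  {0,4,5,6,7} 10  {1,2,3,5,7} 20  {1,2,3,6,7} 10  {2,3,4,6,7} 10  {2,3,5,6,7} 30  {3,4,5,6,7} 20
  6 to go: {0,1,2,3,5,7} 60  {0,2,3,5,6,7} 90  {0,3,4,5,6,7} 60  {1,2,3,4,6,7} 20  {1,2,3,5,6,7} 60  {2,3,4,5,6,7} 60
  if 0:t drops first: 140 orders
  if 1:p drops first: 210 orders
  if 4:q drops first: 210 orders
heap linearizations: 560

560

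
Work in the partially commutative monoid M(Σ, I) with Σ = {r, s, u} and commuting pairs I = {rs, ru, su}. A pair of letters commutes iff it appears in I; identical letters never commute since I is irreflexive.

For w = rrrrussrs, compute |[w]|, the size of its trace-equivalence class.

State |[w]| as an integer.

504

0(r) covers ∅
1(r) covers 0:r
2(r) covers 1:r
3(r) covers 2:r
4(u) covers ∅
5(s) covers ∅
6(s) covers 5:s
7(r) covers 3:r
8(s) covers 6:s
floor of heap: 0:r, 4:u, 5:s
completions by unplaced set U, small U first (add the entries for U minus each lowest piece of U):
  |U|=1: {4}:1  {7}:1  {8}:1
  |U|=2: {3,7}:1  {4,7}:2  {4,8}:2  {6,8}:1  {7,8}:2
  |U|=3: {2,3,7}:1  {3,4,7}:3  {3,7,8}:3  {4,6,8}:3  {4,7,8}:6  {5,6,8}:1  {6,7,8}:3
  |U|=4: {1,2,3,7}:1  {2,3,4,7}:4  {2,3,7,8}:4  {3,4,7,8}:12  {3,6,7,8}:6  {4,5,6,8}:4  {4,6,7,8}:12  {5,6,7,8}:4
  |U|=5: {0,1,2,3,7}:1  {1,2,3,4,7}:5  {1,2,3,7,8}:5  {2,3,4,7,8}:20  {2,3,6,7,8}:10  {3,4,6,7,8}:30  {3,5,6,7,8}:10  {4,5,6,7,8}:20
  |U|=6: {0,1,2,3,4,7}:6  {0,1,2,3,7,8}:6  {1,2,3,4,7,8}:30  {1,2,3,6,7,8}:15  {2,3,4,6,7,8}:60  {2,3,5,6,7,8}:20  {3,4,5,6,7,8}:60
  |U|=7: {0,1,2,3,4,7,8}:42  {0,1,2,3,6,7,8}:21  {1,2,3,4,6,7,8}:105  {1,2,3,5,6,7,8}:35  {2,3,4,5,6,7,8}:140
  start at 0(r): 280
  start at 4(u): 56
  start at 5(s): 168
sum over floor = 504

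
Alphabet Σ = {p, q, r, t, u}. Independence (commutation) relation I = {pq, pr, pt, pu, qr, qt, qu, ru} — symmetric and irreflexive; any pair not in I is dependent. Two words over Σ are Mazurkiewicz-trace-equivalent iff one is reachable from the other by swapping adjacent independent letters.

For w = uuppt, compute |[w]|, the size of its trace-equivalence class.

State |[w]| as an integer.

piece 0:u — minimal
piece 1:u rests on {0:u}
piece 2:p — minimal
piece 3:p rests on {2:p}
piece 4:t rests on {1:u}
minimal pieces: {0:u, 2:p}
ways to finish when only these pieces remain (= sum over removing one remaining piece with nothing left below it):
  1 left: {3}→1  {4}→1
  2 left: {1,4}→1  {2,3}→1  {3,4}→2
  3 left: {0,1,4}→1  {1,3,4}→3  {2,3,4}→3
  placing 0:u first → 6 extensions
  placing 2:p first → 4 extensions
total linear extensions = 10

10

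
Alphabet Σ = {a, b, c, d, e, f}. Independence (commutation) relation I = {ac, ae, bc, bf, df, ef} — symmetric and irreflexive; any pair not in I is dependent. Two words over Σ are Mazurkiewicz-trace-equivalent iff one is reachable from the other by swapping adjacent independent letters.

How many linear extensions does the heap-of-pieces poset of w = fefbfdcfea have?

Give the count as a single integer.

drop 0:f onto floor
drop 1:e onto floor
drop 2:f onto {0:f}
drop 3:b onto {1:e}
drop 4:f onto {2:f}
drop 5:d onto {3:b}
drop 6:c onto {4:f, 5:d}
drop 7:f onto {6:c}
drop 8:e onto {6:c}
drop 9:a onto {7:f}
ground layer = {0:f, 1:e}
drop-orders for the pieces not yet dropped (sum over which currently-grounded one goes next):
  1 to go: {8} 1  {9} 1
  2 to go: {7,9} 1  {8,9} 2
  3 to go: {7,8,9} 3
  4 to go: {6,7,8,9} 3
  5 to go: {4,6,7,8,9} 3  {5,6,7,8,9} 3
  6 to go: {2,4,6,7,8,9} 3  {3,5,6,7,8,9} 3  {4,5,6,7,8,9} 6
  7 to go: {0,2,4,6,7,8,9} 3  {1,3,5,6,7,8,9} 3  {2,4,5,6,7,8,9} 9  {3,4,5,6,7,8,9} 9
  8 to go: {0,2,4,5,6,7,8,9} 12  {1,3,4,5,6,7,8,9} 12  {2,3,4,5,6,7,8,9} 18
  if 0:f drops first: 30 orders
  if 1:e drops first: 30 orders
heap linearizations: 60

60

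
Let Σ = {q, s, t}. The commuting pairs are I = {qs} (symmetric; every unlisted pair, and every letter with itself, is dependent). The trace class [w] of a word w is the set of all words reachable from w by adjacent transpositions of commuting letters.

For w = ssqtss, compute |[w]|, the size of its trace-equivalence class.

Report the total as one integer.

3

0(s) covers ∅
1(s) covers 0:s
2(q) covers ∅
3(t) covers 1:s, 2:q
4(s) covers 3:t
5(s) covers 4:s
floor of heap: 0:s, 2:q
completions by unplaced set U, small U first (add the entries for U minus each lowest piece of U):
  |U|=1: {5}:1
  |U|=2: {4,5}:1
  |U|=3: {3,4,5}:1
  |U|=4: {1,3,4,5}:1  {2,3,4,5}:1
  start at 0(s): 2
  start at 2(q): 1
sum over floor = 3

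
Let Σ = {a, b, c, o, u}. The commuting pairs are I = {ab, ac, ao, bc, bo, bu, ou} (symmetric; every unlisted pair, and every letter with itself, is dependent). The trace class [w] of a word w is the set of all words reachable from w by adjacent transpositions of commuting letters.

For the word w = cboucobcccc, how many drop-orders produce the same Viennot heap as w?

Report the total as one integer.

110

drop 0:c onto floor
drop 1:b onto floor
drop 2:o onto {0:c}
drop 3:u onto {0:c}
drop 4:c onto {2:o, 3:u}
drop 5:o onto {4:c}
drop 6:b onto {1:b}
drop 7:c onto {5:o}
drop 8:c onto {7:c}
drop 9:c onto {8:c}
drop 10:c onto {9:c}
ground layer = {0:c, 1:b}
drop-orders for the pieces not yet dropped (sum over which currently-grounded one goes next):
  1 to go: {6} 1  {10} 1
  2 to go: {1,6} 1  {6,10} 2  {9,10} 1
  3 to go: {1,6,10} 3  {6,9,10} 3  {8,9,10} 1
  4 to go: {1,6,9,10} 6  {6,8,9,10} 4  {7,8,9,10} 1
  5 to go: {1,6,8,9,10} 10  {5,7,8,9,10} 1  {6,7,8,9,10} 5
  6 to go: {1,6,7,8,9,10} 15  {4,5,7,8,9,10} 1  {5,6,7,8,9,10} 6
  7 to go: {1,5,6,7,8,9,10} 21  {2,4,5,7,8,9,10} 1  {3,4,5,7,8,9,10} 1  {4,5,6,7,8,9,10} 7
  8 to go: {1,4,5,6,7,8,9,10} 28  {2,3,4,5,7,8,9,10} 2  {2,4,5,6,7,8,9,10} 8  {3,4,5,6,7,8,9,10} 8
  9 to go: {0,2,3,4,5,7,8,9,10} 2  {1,2,4,5,6,7,8,9,10} 36  {1,3,4,5,6,7,8,9,10} 36  {2,3,4,5,6,7,8,9,10} 18
  if 0:c drops first: 90 orders
  if 1:b drops first: 20 orders
heap linearizations: 110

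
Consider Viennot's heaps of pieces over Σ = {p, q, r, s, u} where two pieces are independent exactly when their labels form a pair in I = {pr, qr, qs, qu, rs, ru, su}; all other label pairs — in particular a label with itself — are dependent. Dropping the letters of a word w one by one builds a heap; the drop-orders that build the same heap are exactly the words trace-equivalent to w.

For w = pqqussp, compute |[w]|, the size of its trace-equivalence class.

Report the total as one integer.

drop 0:p onto floor
drop 1:q onto {0:p}
drop 2:q onto {1:q}
drop 3:u onto {0:p}
drop 4:s onto {0:p}
drop 5:s onto {4:s}
drop 6:p onto {2:q, 3:u, 5:s}
ground layer = {0:p}
drop-orders for the pieces not yet dropped (sum over which currently-grounded one goes next):
  1 to go: {6} 1
  2 to go: {2,6} 1  {3,6} 1  {5,6} 1
  3 to go: {1,2,6} 1  {2,3,6} 2  {2,5,6} 2  {3,5,6} 2  {4,5,6} 1
  4 to go: {1,2,3,6} 3  {1,2,5,6} 3  {2,3,5,6} 6  {2,4,5,6} 3  {3,4,5,6} 3
  5 to go: {1,2,3,5,6} 12  {1,2,4,5,6} 6  {2,3,4,5,6} 12
  if 0:p drops first: 30 orders

30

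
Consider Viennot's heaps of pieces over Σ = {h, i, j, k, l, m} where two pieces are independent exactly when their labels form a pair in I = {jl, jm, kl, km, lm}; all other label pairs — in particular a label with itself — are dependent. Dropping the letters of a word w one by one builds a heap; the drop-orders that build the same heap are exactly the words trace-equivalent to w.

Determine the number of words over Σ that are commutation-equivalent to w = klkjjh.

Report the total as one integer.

piece 0:k — minimal
piece 1:l — minimal
piece 2:k rests on {0:k}
piece 3:j rests on {2:k}
piece 4:j rests on {3:j}
piece 5:h rests on {1:l, 4:j}
minimal pieces: {0:k, 1:l}
ways to finish when only these pieces remain (= sum over removing one remaining piece with nothing left below it):
  1 left: {5}→1
  2 left: {1,5}→1  {4,5}→1
  3 left: {1,4,5}→2  {3,4,5}→1
  4 left: {1,3,4,5}→3  {2,3,4,5}→1
  placing 0:k first → 4 extensions
  placing 1:l first → 1 extensions
total linear extensions = 5

5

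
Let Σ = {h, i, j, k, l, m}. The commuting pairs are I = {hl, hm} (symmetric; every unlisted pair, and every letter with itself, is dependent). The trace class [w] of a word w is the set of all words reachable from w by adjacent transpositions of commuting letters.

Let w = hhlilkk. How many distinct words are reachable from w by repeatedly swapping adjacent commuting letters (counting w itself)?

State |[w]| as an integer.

0(h) covers ∅
1(h) covers 0:h
2(l) covers ∅
3(i) covers 1:h, 2:l
4(l) covers 3:i
5(k) covers 4:l
6(k) covers 5:k
floor of heap: 0:h, 2:l
completions by unplaced set U, small U first (add the entries for U minus each lowest piece of U):
  |U|=1: {6}:1
  |U|=2: {5,6}:1
  |U|=3: {4,5,6}:1
  |U|=4: {3,4,5,6}:1
  |U|=5: {1,3,4,5,6}:1  {2,3,4,5,6}:1
  start at 0(h): 2
  start at 2(l): 1
sum over floor = 3

3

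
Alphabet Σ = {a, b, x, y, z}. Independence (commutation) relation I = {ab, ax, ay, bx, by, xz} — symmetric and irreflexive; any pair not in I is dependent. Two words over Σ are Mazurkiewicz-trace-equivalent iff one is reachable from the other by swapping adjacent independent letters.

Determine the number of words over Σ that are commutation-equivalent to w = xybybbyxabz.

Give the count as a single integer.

1890

0(x) covers ∅
1(y) covers 0:x
2(b) covers ∅
3(y) covers 1:y
4(b) covers 2:b
5(b) covers 4:b
6(y) covers 3:y
7(x) covers 6:y
8(a) covers ∅
9(b) covers 5:b
10(z) covers 6:y, 8:a, 9:b
floor of heap: 0:x, 2:b, 8:a
completions by unplaced set U, small U first (add the entries for U minus each lowest piece of U):
  |U|=1: {7}:1  {10}:1
  |U|=2: {7,10}:2  {8,10}:1  {9,10}:1
  |U|=3: {5,9,10}:1  {6,7,10}:2  {7,8,10}:3  {7,9,10}:3  {8,9,10}:2
  |U|=4: {3,6,7,10}:2  {4,5,9,10}:1  {5,7,9,10}:4  {5,8,9,10}:3  {6,7,8,10}:5  {6,7,9,10}:5  {7,8,9,10}:8
  |U|=5: {1,3,6,7,10}:2  {2,4,5,9,10}:1  {3,6,7,8,10}:7  {3,6,7,9,10}:7  {4,5,7,9,10}:5  {4,5,8,9,10}:4  {5,6,7,9,10}:9  {5,7,8,9,10}:15  {6,7,8,9,10}:18
  |U|=6: {0,1,3,6,7,10}:2  {1,3,6,7,8,10}:9  {1,3,6,7,9,10}:9  {2,4,5,7,9,10}:6  {2,4,5,8,9,10}:5  {3,5,6,7,9,10}:16  {3,6,7,8,9,10}:32  {4,5,6,7,9,10}:14  {4,5,7,8,9,10}:24  {5,6,7,8,9,10}:42
  |U|=7: {0,1,3,6,7,8,10}:11  {0,1,3,6,7,9,10}:11  {1,3,5,6,7,9,10}:25  {1,3,6,7,8,9,10}:50  {2,4,5,6,7,9,10}:20  {2,4,5,7,8,9,10}:35  {3,4,5,6,7,9,10}:30  {3,5,6,7,8,9,10}:90  {4,5,6,7,8,9,10}:80
  |U|=8: {0,1,3,5,6,7,9,10}:36  {0,1,3,6,7,8,9,10}:72  {1,3,4,5,6,7,9,10}:55  {1,3,5,6,7,8,9,10}:165  {2,3,4,5,6,7,9,10}:50  {2,4,5,6,7,8,9,10}:135  {3,4,5,6,7,8,9,10}:200
  |U|=9: {0,1,3,4,5,6,7,9,10}:91  {0,1,3,5,6,7,8,9,10}:273  {1,2,3,4,5,6,7,9,10}:105  {1,3,4,5,6,7,8,9,10}:420  {2,3,4,5,6,7,8,9,10}:385
  start at 0(x): 910
  start at 2(b): 784
  start at 8(a): 196
sum over floor = 1890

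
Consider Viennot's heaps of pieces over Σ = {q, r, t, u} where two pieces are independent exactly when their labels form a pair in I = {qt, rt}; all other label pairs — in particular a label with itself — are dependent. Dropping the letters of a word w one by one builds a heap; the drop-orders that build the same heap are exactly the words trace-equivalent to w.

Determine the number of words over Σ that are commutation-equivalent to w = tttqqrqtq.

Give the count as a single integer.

0(t) covers ∅
1(t) covers 0:t
2(t) covers 1:t
3(q) covers ∅
4(q) covers 3:q
5(r) covers 4:q
6(q) covers 5:r
7(t) covers 2:t
8(q) covers 6:q
floor of heap: 0:t, 3:q
completions by unplaced set U, small U first (add the entries for U minus each lowest piece of U):
  |U|=1: {7}:1  {8}:1
  |U|=2: {2,7}:1  {6,8}:1  {7,8}:2
  |U|=3: {1,2,7}:1  {2,7,8}:3  {5,6,8}:1  {6,7,8}:3
  |U|=4: {0,1,2,7}:1  {1,2,7,8}:4  {2,6,7,8}:6  {4,5,6,8}:1  {5,6,7,8}:4
  |U|=5: {0,1,2,7,8}:5  {1,2,6,7,8}:10  {2,5,6,7,8}:10  {3,4,5,6,8}:1  {4,5,6,7,8}:5
  |U|=6: {0,1,2,6,7,8}:15  {1,2,5,6,7,8}:20  {2,4,5,6,7,8}:15  {3,4,5,6,7,8}:6
  |U|=7: {0,1,2,5,6,7,8}:35  {1,2,4,5,6,7,8}:35  {2,3,4,5,6,7,8}:21
  start at 0(t): 56
  start at 3(q): 70
sum over floor = 126

126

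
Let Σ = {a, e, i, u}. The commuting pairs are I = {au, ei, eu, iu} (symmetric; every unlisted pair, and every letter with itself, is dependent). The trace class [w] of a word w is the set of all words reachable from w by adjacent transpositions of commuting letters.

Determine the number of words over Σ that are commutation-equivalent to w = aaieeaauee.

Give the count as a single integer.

30

drop 0:a onto floor
drop 1:a onto {0:a}
drop 2:i onto {1:a}
drop 3:e onto {1:a}
drop 4:e onto {3:e}
drop 5:a onto {2:i, 4:e}
drop 6:a onto {5:a}
drop 7:u onto floor
drop 8:e onto {6:a}
drop 9:e onto {8:e}
ground layer = {0:a, 7:u}
drop-orders for the pieces not yet dropped (sum over which currently-grounded one goes next):
  1 to go: {7} 1  {9} 1
  2 to go: {7,9} 2  {8,9} 1
  3 to go: {6,8,9} 1  {7,8,9} 3
  4 to go: {5,6,8,9} 1  {6,7,8,9} 4
  5 to go: {2,5,6,8,9} 1  {4,5,6,8,9} 1  {5,6,7,8,9} 5
  6 to go: {2,4,5,6,8,9} 2  {2,5,6,7,8,9} 6  {3,4,5,6,8,9} 1  {4,5,6,7,8,9} 6
  7 to go: {2,3,4,5,6,8,9} 3  {2,4,5,6,7,8,9} 14  {3,4,5,6,7,8,9} 7
  8 to go: {1,2,3,4,5,6,8,9} 3  {2,3,4,5,6,7,8,9} 24
  if 0:a drops first: 27 orders
  if 7:u drops first: 3 orders
heap linearizations: 30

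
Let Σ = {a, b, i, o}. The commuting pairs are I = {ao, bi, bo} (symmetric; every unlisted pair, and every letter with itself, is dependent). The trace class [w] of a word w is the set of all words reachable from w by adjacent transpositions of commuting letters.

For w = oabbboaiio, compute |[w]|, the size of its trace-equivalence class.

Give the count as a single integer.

drop 0:o onto floor
drop 1:a onto floor
drop 2:b onto {1:a}
drop 3:b onto {2:b}
drop 4:b onto {3:b}
drop 5:o onto {0:o}
drop 6:a onto {4:b}
drop 7:i onto {5:o, 6:a}
drop 8:i onto {7:i}
drop 9:o onto {8:i}
ground layer = {0:o, 1:a}
drop-orders for the pieces not yet dropped (sum over which currently-grounded one goes next):
  1 to go: {9} 1
  2 to go: {8,9} 1
  3 to go: {7,8,9} 1
  4 to go: {5,7,8,9} 1  {6,7,8,9} 1
  5 to go: {0,5,7,8,9} 1  {4,6,7,8,9} 1  {5,6,7,8,9} 2
  6 to go: {0,5,6,7,8,9} 3  {3,4,6,7,8,9} 1  {4,5,6,7,8,9} 3
  7 to go: {0,4,5,6,7,8,9} 6  {2,3,4,6,7,8,9} 1  {3,4,5,6,7,8,9} 4
  8 to go: {0,3,4,5,6,7,8,9} 10  {1,2,3,4,6,7,8,9} 1  {2,3,4,5,6,7,8,9} 5
  if 0:o drops first: 6 orders
  if 1:a drops first: 15 orders
heap linearizations: 21

21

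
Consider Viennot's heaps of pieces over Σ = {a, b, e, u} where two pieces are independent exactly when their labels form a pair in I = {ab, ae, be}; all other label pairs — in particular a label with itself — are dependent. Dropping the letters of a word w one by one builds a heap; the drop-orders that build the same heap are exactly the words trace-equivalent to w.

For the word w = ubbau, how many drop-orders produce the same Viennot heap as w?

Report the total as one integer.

piece 0:u — minimal
piece 1:b rests on {0:u}
piece 2:b rests on {1:b}
piece 3:a rests on {0:u}
piece 4:u rests on {2:b, 3:a}
minimal pieces: {0:u}
ways to finish when only these pieces remain (= sum over removing one remaining piece with nothing left below it):
  1 left: {4}→1
  2 left: {2,4}→1  {3,4}→1
  3 left: {1,2,4}→1  {2,3,4}→2
  placing 0:u first → 3 extensions

3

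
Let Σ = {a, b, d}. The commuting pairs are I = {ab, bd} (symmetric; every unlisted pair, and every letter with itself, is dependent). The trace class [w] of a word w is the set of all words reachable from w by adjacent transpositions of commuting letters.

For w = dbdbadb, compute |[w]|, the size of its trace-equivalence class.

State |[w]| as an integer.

#0=d has no predecessor
#1=b has no predecessor
#2=d depends on [0:d]
#3=b depends on [1:b]
#4=a depends on [2:d]
#5=d depends on [4:a]
#6=b depends on [3:b]
sources: [0:d, 1:b]
N(rest) = Σ N(rest − s) over sources s of rest; N(one piece) = 1:
  size 1 → [5]=1  [6]=1
  size 2 → [3,6]=1  [4,5]=1  [5,6]=2
  size 3 → [1,3,6]=1  [2,4,5]=1  [3,5,6]=3  [4,5,6]=3
  size 4 → [0,2,4,5]=1  [1,3,5,6]=4  [2,4,5,6]=4  [3,4,5,6]=6
  size 5 → [0,2,4,5,6]=5  [1,3,4,5,6]=10  [2,3,4,5,6]=10
  first=0(d) contributes 20
  first=1(b) contributes 15
|[w]| = 35

35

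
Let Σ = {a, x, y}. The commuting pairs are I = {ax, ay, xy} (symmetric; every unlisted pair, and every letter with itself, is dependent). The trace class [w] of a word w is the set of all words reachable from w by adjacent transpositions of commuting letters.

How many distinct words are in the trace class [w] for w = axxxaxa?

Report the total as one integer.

35

drop 0:a onto floor
drop 1:x onto floor
drop 2:x onto {1:x}
drop 3:x onto {2:x}
drop 4:a onto {0:a}
drop 5:x onto {3:x}
drop 6:a onto {4:a}
ground layer = {0:a, 1:x}
drop-orders for the pieces not yet dropped (sum over which currently-grounded one goes next):
  1 to go: {5} 1  {6} 1
  2 to go: {3,5} 1  {4,6} 1  {5,6} 2
  3 to go: {0,4,6} 1  {2,3,5} 1  {3,5,6} 3  {4,5,6} 3
  4 to go: {0,4,5,6} 4  {1,2,3,5} 1  {2,3,5,6} 4  {3,4,5,6} 6
  5 to go: {0,3,4,5,6} 10  {1,2,3,5,6} 5  {2,3,4,5,6} 10
  if 0:a drops first: 15 orders
  if 1:x drops first: 20 orders
heap linearizations: 35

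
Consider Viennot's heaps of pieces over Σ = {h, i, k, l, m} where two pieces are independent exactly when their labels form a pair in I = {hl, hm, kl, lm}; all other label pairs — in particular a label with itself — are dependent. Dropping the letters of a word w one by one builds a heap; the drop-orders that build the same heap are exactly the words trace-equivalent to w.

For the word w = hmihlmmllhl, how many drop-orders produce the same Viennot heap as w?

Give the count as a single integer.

840

#0=h has no predecessor
#1=m has no predecessor
#2=i depends on [0:h, 1:m]
#3=h depends on [2:i]
#4=l depends on [2:i]
#5=m depends on [2:i]
#6=m depends on [5:m]
#7=l depends on [4:l]
#8=l depends on [7:l]
#9=h depends on [3:h]
#10=l depends on [8:l]
sources: [0:h, 1:m]
N(rest) = Σ N(rest − s) over sources s of rest; N(one piece) = 1:
  size 1 → [6]=1  [9]=1  [10]=1
  size 2 → [3,9]=1  [5,6]=1  [6,9]=2  [6,10]=2  [8,10]=1  [9,10]=2
  size 3 → [3,6,9]=3  [3,9,10]=3  [5,6,9]=3  [5,6,10]=3  [6,8,10]=3  [6,9,10]=6  [7,8,10]=1  [8,9,10]=3
  size 4 → [3,5,6,9]=6  [3,6,9,10]=12  [3,8,9,10]=6  [4,7,8,10]=1  [5,6,8,10]=6  [5,6,9,10]=12  [6,7,8,10]=4  [6,8,9,10]=12  [7,8,9,10]=4
  size 5 → [3,5,6,9,10]=30  [3,6,8,9,10]=30  [3,7,8,9,10]=10  [4,6,7,8,10]=5  [4,7,8,9,10]=5  [5,6,7,8,10]=10  [5,6,8,9,10]=30  [6,7,8,9,10]=20
  size 6 → [3,4,7,8,9,10]=15  [3,5,6,8,9,10]=90  [3,6,7,8,9,10]=60  [4,5,6,7,8,10]=15  [4,6,7,8,9,10]=30  [5,6,7,8,9,10]=60
  size 7 → [3,4,6,7,8,9,10]=105  [3,5,6,7,8,9,10]=210  [4,5,6,7,8,9,10]=105
  size 8 → [3,4,5,6,7,8,9,10]=420
  size 9 → [2,3,4,5,6,7,8,9,10]=420
  first=0(h) contributes 420
  first=1(m) contributes 420
|[w]| = 840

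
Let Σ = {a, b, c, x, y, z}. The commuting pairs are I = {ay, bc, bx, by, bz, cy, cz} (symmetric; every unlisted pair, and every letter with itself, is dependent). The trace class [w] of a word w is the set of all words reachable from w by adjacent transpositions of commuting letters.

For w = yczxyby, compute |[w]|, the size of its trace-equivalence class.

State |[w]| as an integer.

21

drop 0:y onto floor
drop 1:c onto floor
drop 2:z onto {0:y}
drop 3:x onto {1:c, 2:z}
drop 4:y onto {3:x}
drop 5:b onto floor
drop 6:y onto {4:y}
ground layer = {0:y, 1:c, 5:b}
drop-orders for the pieces not yet dropped (sum over which currently-grounded one goes next):
  1 to go: {5} 1  {6} 1
  2 to go: {4,6} 1  {5,6} 2
  3 to go: {3,4,6} 1  {4,5,6} 3
  4 to go: {1,3,4,6} 1  {2,3,4,6} 1  {3,4,5,6} 4
  5 to go: {0,2,3,4,6} 1  {1,2,3,4,6} 2  {1,3,4,5,6} 5  {2,3,4,5,6} 5
  if 0:y drops first: 12 orders
  if 1:c drops first: 6 orders
  if 5:b drops first: 3 orders
heap linearizations: 21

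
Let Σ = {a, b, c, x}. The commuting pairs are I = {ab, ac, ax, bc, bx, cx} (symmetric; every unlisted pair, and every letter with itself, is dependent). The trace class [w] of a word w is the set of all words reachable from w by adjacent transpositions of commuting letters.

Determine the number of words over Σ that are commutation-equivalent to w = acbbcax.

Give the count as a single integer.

630

drop 0:a onto floor
drop 1:c onto floor
drop 2:b onto floor
drop 3:b onto {2:b}
drop 4:c onto {1:c}
drop 5:a onto {0:a}
drop 6:x onto floor
ground layer = {0:a, 1:c, 2:b, 6:x}
drop-orders for the pieces not yet dropped (sum over which currently-grounded one goes next):
  1 to go: {3} 1  {4} 1  {5} 1  {6} 1
  2 to go: {0,5} 1  {1,4} 1  {2,3} 1  {3,4} 2  {3,5} 2  {3,6} 2  {4,5} 2  {4,6} 2  {5,6} 2
  3 to go: {0,3,5} 3  {0,4,5} 3  {0,5,6} 3  {1,3,4} 3  {1,4,5} 3  {1,4,6} 3  {2,3,4} 3  {2,3,5} 3  {2,3,6} 3  {3,4,5} 6  {3,4,6} 6  {3,5,6} 6  {4,5,6} 6
  4 to go: {0,1,4,5} 6  {0,2,3,5} 6  {0,3,4,5} 12  {0,3,5,6} 12  {0,4,5,6} 12  {1,2,3,4} 6  {1,3,4,5} 12  {1,3,4,6} 12  {1,4,5,6} 12  {2,3,4,5} 12  {2,3,4,6} 12  {2,3,5,6} 12  {3,4,5,6} 24
  5 to go: {0,1,3,4,5} 30  {0,1,4,5,6} 30  {0,2,3,4,5} 30  {0,2,3,5,6} 30  {0,3,4,5,6} 60  {1,2,3,4,5} 30  {1,2,3,4,6} 30  {1,3,4,5,6} 60  {2,3,4,5,6} 60
  if 0:a drops first: 180 orders
  if 1:c drops first: 180 orders
  if 2:b drops first: 180 orders
  if 6:x drops first: 90 orders
heap linearizations: 630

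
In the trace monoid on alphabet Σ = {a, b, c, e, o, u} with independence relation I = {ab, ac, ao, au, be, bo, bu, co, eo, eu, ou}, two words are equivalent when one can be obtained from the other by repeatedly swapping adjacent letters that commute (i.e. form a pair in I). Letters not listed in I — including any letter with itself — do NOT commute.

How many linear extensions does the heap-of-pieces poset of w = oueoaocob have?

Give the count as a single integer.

piece 0:o — minimal
piece 1:u — minimal
piece 2:e — minimal
piece 3:o rests on {0:o}
piece 4:a rests on {2:e}
piece 5:o rests on {3:o}
piece 6:c rests on {1:u, 2:e}
piece 7:o rests on {5:o}
piece 8:b rests on {6:c}
minimal pieces: {0:o, 1:u, 2:e}
ways to finish when only these pieces remain (= sum over removing one remaining piece with nothing left below it):
  1 left: {4}→1  {7}→1  {8}→1
  2 left: {4,7}→2  {4,8}→2  {5,7}→1  {6,8}→1  {7,8}→2
  3 left: {1,6,8}→1  {3,5,7}→1  {4,5,7}→3  {4,6,8}→3  {4,7,8}→6  {5,7,8}→3  {6,7,8}→3
  4 left: {0,3,5,7}→1  {1,4,6,8}→4  {1,6,7,8}→4  {2,4,6,8}→3  {3,4,5,7}→4  {3,5,7,8}→4  {4,5,7,8}→12  {4,6,7,8}→12  {5,6,7,8}→6
  5 left: {0,3,4,5,7}→5  {0,3,5,7,8}→5  {1,2,4,6,8}→7  {1,4,6,7,8}→20  {1,5,6,7,8}→10  {2,4,6,7,8}→15  {3,4,5,7,8}→20  {3,5,6,7,8}→10  {4,5,6,7,8}→30
  6 left: {0,3,4,5,7,8}→30  {0,3,5,6,7,8}→15  {1,2,4,6,7,8}→42  {1,3,5,6,7,8}→20  {1,4,5,6,7,8}→60  {2,4,5,6,7,8}→45  {3,4,5,6,7,8}→60
  7 left: {0,1,3,5,6,7,8}→35  {0,3,4,5,6,7,8}→105  {1,2,4,5,6,7,8}→147  {1,3,4,5,6,7,8}→140  {2,3,4,5,6,7,8}→105
  placing 0:o first → 392 extensions
  placing 1:u first → 210 extensions
  placing 2:e first → 280 extensions
total linear extensions = 882

882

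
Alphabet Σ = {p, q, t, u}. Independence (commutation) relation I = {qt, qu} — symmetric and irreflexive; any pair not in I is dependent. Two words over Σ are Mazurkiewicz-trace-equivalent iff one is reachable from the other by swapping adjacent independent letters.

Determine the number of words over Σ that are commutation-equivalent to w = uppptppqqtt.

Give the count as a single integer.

6

drop 0:u onto floor
drop 1:p onto {0:u}
drop 2:p onto {1:p}
drop 3:p onto {2:p}
drop 4:t onto {3:p}
drop 5:p onto {4:t}
drop 6:p onto {5:p}
drop 7:q onto {6:p}
drop 8:q onto {7:q}
drop 9:t onto {6:p}
drop 10:t onto {9:t}
ground layer = {0:u}
drop-orders for the pieces not yet dropped (sum over which currently-grounded one goes next):
  1 to go: {8} 1  {10} 1
  2 to go: {7,8} 1  {8,10} 2  {9,10} 1
  3 to go: {7,8,10} 3  {8,9,10} 3
  4 to go: {7,8,9,10} 6
  5 to go: {6,7,8,9,10} 6
  6 to go: {5,6,7,8,9,10} 6
  7 to go: {4,5,6,7,8,9,10} 6
  8 to go: {3,4,5,6,7,8,9,10} 6
  9 to go: {2,3,4,5,6,7,8,9,10} 6
  if 0:u drops first: 6 orders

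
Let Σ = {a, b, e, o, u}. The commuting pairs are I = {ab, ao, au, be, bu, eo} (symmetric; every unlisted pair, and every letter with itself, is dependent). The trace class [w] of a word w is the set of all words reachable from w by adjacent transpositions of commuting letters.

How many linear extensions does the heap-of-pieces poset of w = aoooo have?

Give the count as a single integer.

0(a) covers ∅
1(o) covers ∅
2(o) covers 1:o
3(o) covers 2:o
4(o) covers 3:o
floor of heap: 0:a, 1:o
completions by unplaced set U, small U first (add the entries for U minus each lowest piece of U):
  |U|=1: {0}:1  {4}:1
  |U|=2: {0,4}:2  {3,4}:1
  |U|=3: {0,3,4}:3  {2,3,4}:1
  start at 0(a): 1
  start at 1(o): 4
sum over floor = 5

5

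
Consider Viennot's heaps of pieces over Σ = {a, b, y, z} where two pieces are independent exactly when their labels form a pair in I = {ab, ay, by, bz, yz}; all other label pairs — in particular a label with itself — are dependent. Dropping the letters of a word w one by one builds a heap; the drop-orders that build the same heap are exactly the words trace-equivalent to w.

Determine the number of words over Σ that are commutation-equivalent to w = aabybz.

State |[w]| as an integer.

0(a) covers ∅
1(a) covers 0:a
2(b) covers ∅
3(y) covers ∅
4(b) covers 2:b
5(z) covers 1:a
floor of heap: 0:a, 2:b, 3:y
completions by unplaced set U, small U first (add the entries for U minus each lowest piece of U):
  |U|=1: {3}:1  {4}:1  {5}:1
  |U|=2: {1,5}:1  {2,4}:1  {3,4}:2  {3,5}:2  {4,5}:2
  |U|=3: {0,1,5}:1  {1,3,5}:3  {1,4,5}:3  {2,3,4}:3  {2,4,5}:3  {3,4,5}:6
  |U|=4: {0,1,3,5}:4  {0,1,4,5}:4  {1,2,4,5}:6  {1,3,4,5}:12  {2,3,4,5}:12
  start at 0(a): 30
  start at 2(b): 20
  start at 3(y): 10
sum over floor = 60

60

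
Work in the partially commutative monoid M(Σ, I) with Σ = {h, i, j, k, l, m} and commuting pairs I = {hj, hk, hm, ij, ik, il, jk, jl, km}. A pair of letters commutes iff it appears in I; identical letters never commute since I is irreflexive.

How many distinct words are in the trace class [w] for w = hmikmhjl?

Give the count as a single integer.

drop 0:h onto floor
drop 1:m onto floor
drop 2:i onto {0:h, 1:m}
drop 3:k onto floor
drop 4:m onto {2:i}
drop 5:h onto {2:i}
drop 6:j onto {4:m}
drop 7:l onto {3:k, 4:m, 5:h}
ground layer = {0:h, 1:m, 3:k}
drop-orders for the pieces not yet dropped (sum over which currently-grounded one goes next):
  1 to go: {6} 1  {7} 1
  2 to go: {3,7} 1  {5,7} 1  {6,7} 2
  3 to go: {3,5,7} 2  {3,6,7} 3  {4,6,7} 2  {5,6,7} 3
  4 to go: {3,4,6,7} 5  {3,5,6,7} 8  {4,5,6,7} 5
  5 to go: {2,4,5,6,7} 5  {3,4,5,6,7} 18
  6 to go: {0,2,4,5,6,7} 5  {1,2,4,5,6,7} 5  {2,3,4,5,6,7} 23
  if 0:h drops first: 28 orders
  if 1:m drops first: 28 orders
  if 3:k drops first: 10 orders
heap linearizations: 66

66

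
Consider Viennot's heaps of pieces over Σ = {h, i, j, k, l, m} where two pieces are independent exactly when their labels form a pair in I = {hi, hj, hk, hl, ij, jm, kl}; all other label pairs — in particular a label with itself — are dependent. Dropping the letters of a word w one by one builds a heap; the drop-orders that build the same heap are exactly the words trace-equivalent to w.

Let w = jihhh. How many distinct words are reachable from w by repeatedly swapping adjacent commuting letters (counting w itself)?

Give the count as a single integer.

20

#0=j has no predecessor
#1=i has no predecessor
#2=h has no predecessor
#3=h depends on [2:h]
#4=h depends on [3:h]
sources: [0:j, 1:i, 2:h]
N(rest) = Σ N(rest − s) over sources s of rest; N(one piece) = 1:
  size 1 → [0]=1  [1]=1  [4]=1
  size 2 → [0,1]=2  [0,4]=2  [1,4]=2  [3,4]=1
  size 3 → [0,1,4]=6  [0,3,4]=3  [1,3,4]=3  [2,3,4]=1
  first=0(j) contributes 4
  first=1(i) contributes 4
  first=2(h) contributes 12
|[w]| = 20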